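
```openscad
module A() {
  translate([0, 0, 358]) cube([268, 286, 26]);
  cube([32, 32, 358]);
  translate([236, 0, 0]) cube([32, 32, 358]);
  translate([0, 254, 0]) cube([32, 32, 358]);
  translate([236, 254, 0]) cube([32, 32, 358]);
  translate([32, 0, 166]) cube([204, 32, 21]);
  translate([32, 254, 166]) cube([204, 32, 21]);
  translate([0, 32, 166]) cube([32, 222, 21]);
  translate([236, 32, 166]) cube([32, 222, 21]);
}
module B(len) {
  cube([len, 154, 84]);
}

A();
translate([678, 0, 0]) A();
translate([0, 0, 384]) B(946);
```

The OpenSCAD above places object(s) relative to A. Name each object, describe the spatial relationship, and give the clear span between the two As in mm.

Second stool starts at x = 678; first ends at x = 268; clear span = 678 − 268 = 410 mm.

A is a stool. B is a beam. A beam spans the tops of two stools. The clear span between the two stools is 410 mm.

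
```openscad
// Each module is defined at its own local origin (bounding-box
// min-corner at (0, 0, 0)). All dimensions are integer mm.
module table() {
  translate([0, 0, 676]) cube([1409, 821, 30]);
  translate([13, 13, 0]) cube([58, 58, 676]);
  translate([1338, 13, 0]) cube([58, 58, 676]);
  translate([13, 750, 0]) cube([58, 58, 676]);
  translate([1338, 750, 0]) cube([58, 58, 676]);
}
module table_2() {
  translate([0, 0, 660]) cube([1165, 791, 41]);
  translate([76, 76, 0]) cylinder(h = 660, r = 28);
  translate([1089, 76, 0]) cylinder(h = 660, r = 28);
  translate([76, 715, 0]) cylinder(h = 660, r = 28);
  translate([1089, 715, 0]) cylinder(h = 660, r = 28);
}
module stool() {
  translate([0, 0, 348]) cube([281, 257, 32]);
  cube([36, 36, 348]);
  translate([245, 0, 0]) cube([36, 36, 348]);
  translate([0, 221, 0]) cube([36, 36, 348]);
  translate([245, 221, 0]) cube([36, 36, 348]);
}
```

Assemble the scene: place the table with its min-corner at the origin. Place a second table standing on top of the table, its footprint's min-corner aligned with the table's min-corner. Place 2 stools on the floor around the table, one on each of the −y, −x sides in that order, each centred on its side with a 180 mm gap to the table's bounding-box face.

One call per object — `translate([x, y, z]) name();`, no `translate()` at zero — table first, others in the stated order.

table();
translate([0, 0, 706]) table_2();
translate([564, -437, 0]) stool();
translate([-461, 282, 0]) stool();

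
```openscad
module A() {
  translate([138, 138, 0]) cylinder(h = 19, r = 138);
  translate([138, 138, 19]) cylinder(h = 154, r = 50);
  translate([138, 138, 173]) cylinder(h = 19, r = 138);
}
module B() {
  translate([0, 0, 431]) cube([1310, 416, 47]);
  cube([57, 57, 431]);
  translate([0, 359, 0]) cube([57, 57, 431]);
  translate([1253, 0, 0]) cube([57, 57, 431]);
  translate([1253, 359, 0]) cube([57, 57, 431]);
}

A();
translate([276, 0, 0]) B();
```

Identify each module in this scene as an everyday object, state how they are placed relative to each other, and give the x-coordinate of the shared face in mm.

A is a spool. B is a bench. The bench is against the spool's +x side, with their −y faces flush. The x-coordinate of the shared face is 276 mm.

The spool's +x face and the bench's −x face are both at x = 276 mm.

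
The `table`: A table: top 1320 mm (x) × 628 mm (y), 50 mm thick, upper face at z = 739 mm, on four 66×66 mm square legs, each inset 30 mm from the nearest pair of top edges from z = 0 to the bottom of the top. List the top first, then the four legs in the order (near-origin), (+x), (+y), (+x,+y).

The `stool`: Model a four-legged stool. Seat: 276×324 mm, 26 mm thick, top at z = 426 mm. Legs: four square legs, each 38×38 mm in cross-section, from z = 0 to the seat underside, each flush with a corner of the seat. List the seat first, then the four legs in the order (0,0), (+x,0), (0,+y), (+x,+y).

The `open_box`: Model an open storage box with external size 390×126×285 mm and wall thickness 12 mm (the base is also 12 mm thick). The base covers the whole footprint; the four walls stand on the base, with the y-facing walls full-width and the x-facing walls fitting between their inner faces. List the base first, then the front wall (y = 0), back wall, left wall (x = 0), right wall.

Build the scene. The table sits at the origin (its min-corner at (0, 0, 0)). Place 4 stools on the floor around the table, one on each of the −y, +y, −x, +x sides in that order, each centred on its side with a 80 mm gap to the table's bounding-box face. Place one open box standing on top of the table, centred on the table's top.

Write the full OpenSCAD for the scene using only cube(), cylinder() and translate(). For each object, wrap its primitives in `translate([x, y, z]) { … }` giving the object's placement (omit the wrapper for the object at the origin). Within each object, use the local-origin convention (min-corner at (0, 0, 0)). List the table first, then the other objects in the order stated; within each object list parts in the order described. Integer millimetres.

translate([0, 0, 689]) cube([1320, 628, 50]);
translate([30, 30, 0]) cube([66, 66, 689]);
translate([1224, 30, 0]) cube([66, 66, 689]);
translate([30, 532, 0]) cube([66, 66, 689]);
translate([1224, 532, 0]) cube([66, 66, 689]);
translate([522, -404, 0]) {
  translate([0, 0, 400]) cube([276, 324, 26]);
  cube([38, 38, 400]);
  translate([238, 0, 0]) cube([38, 38, 400]);
  translate([0, 286, 0]) cube([38, 38, 400]);
  translate([238, 286, 0]) cube([38, 38, 400]);
}
translate([522, 708, 0]) {
  translate([0, 0, 400]) cube([276, 324, 26]);
  cube([38, 38, 400]);
  translate([238, 0, 0]) cube([38, 38, 400]);
  translate([0, 286, 0]) cube([38, 38, 400]);
  translate([238, 286, 0]) cube([38, 38, 400]);
}
translate([-356, 152, 0]) {
  translate([0, 0, 400]) cube([276, 324, 26]);
  cube([38, 38, 400]);
  translate([238, 0, 0]) cube([38, 38, 400]);
  translate([0, 286, 0]) cube([38, 38, 400]);
  translate([238, 286, 0]) cube([38, 38, 400]);
}
translate([1400, 152, 0]) {
  translate([0, 0, 400]) cube([276, 324, 26]);
  cube([38, 38, 400]);
  translate([238, 0, 0]) cube([38, 38, 400]);
  translate([0, 286, 0]) cube([38, 38, 400]);
  translate([238, 286, 0]) cube([38, 38, 400]);
}
translate([465, 251, 739]) {
  cube([390, 126, 12]);
  translate([0, 0, 12]) cube([390, 12, 273]);
  translate([0, 114, 12]) cube([390, 12, 273]);
  translate([0, 12, 12]) cube([12, 102, 273]);
  translate([378, 12, 12]) cube([12, 102, 273]);
}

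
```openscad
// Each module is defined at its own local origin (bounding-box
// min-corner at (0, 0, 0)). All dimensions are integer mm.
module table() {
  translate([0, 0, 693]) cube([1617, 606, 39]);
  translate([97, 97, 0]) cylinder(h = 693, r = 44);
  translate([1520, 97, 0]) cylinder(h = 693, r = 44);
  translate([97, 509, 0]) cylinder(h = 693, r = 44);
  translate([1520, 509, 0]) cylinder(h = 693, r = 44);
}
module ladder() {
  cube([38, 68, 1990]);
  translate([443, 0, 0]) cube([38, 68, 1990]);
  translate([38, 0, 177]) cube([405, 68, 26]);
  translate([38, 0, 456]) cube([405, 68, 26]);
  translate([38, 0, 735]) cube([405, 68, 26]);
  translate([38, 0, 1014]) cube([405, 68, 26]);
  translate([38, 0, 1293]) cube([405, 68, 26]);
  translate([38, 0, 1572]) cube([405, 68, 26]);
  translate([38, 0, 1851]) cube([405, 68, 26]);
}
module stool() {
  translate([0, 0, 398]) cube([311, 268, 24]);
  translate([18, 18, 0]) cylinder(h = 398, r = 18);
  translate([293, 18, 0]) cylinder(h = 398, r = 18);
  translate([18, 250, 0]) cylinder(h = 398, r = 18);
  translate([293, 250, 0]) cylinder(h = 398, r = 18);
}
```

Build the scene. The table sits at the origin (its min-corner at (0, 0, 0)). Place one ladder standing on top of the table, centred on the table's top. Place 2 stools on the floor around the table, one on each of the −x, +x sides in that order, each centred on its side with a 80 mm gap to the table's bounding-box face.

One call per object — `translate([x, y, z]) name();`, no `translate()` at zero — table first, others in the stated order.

table();
translate([568, 269, 732]) ladder();
translate([-391, 169, 0]) stool();
translate([1697, 169, 0]) stool();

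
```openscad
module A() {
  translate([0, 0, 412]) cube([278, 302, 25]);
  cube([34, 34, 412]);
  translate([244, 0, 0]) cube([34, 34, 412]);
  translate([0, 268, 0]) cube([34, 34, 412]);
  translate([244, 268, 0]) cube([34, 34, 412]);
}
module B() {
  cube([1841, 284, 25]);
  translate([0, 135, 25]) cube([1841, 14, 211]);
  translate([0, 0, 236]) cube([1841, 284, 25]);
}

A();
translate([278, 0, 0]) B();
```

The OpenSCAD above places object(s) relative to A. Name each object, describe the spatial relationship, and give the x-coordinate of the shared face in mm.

A is a stool. B is an I-beam. The I-beam is against the stool's +x side, with their −y faces flush. The x-coordinate of the shared face is 278 mm.

The stool's +x face and the I-beam's −x face are both at x = 278 mm.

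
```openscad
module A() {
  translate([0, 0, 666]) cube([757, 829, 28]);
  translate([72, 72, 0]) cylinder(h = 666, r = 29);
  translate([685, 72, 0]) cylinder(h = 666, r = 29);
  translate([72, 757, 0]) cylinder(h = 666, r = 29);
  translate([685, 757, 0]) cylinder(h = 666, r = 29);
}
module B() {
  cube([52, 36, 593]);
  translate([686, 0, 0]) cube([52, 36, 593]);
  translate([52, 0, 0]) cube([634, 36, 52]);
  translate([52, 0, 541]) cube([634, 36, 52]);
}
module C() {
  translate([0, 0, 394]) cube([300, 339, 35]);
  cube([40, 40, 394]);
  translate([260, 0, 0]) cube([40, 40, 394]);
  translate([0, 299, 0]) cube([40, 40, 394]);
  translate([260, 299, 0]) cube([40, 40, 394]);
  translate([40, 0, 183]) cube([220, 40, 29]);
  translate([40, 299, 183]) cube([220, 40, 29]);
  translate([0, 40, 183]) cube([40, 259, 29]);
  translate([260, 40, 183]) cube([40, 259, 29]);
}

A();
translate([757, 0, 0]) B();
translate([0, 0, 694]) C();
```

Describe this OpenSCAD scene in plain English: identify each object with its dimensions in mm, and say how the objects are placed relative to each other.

A is a table: top 757 mm (x) × 829 mm (y), 28 mm thick, upper face at z = 694 mm, on four round legs of 58 mm diameter, each leg's bounding box inset 43 mm from the nearest pair of top edges, running from z = 0 to the bottom of the top.

B is a picture frame with a 634×489 mm rectangular opening (x by z) and a uniform 52 mm border on every side. Frame depth is 36 mm along y. It is built from two vertical stiles running the full outside height and two horizontal rails spanning the gap between the stiles.

C is a four-legged stool. The seat is 300×339 mm, 35 mm thick, top at z = 429 mm. It stands on four square legs, each 40×40 mm in cross-section, from z = 0 to the seat underside, each flush with a corner of the seat. Four stretchers, 40 mm wide and 29 mm tall, connect adjacent legs with their undersides at z = 183 mm, each running between the inner faces of the legs it joins and aligned with the legs' outer faces on the other axis.

The picture frame is against the table's +x side, with their −y faces flush. The stool is on top of the table.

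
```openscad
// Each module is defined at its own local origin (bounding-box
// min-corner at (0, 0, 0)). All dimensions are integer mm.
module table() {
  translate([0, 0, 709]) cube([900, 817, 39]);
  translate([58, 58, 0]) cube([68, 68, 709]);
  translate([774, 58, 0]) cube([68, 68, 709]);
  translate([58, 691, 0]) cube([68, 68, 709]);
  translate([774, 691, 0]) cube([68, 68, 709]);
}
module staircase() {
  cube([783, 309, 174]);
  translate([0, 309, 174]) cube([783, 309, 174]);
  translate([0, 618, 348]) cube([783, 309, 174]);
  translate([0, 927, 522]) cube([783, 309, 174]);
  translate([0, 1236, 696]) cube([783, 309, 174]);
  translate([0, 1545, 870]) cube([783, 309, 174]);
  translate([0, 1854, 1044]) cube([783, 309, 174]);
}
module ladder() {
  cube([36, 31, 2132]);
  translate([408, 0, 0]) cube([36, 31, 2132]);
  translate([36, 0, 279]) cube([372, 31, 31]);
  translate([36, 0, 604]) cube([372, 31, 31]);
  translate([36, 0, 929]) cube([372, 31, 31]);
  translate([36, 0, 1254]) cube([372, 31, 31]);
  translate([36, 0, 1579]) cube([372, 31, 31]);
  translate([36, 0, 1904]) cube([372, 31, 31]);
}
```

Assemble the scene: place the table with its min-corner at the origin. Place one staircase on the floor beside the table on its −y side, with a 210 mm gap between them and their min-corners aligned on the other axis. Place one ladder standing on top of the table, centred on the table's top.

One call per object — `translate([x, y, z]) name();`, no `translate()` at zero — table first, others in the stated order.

table();
translate([0, -2373, 0]) staircase();
translate([228, 393, 748]) ladder();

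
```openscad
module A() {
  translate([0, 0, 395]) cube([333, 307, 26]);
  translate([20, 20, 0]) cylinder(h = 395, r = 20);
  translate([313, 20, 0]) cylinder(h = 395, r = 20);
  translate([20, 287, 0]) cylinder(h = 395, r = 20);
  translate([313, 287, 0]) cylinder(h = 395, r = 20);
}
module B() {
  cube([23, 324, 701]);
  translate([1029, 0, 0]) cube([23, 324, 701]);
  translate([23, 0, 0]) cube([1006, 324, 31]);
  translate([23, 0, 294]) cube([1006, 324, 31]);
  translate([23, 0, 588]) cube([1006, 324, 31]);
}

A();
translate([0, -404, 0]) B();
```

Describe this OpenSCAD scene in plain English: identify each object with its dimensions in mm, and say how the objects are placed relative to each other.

A is a simple wooden stool: a rectangular seat 333 mm (x) by 307 mm (y), 26 mm thick, top face at z = 421 mm, on four round legs, each 40 mm in diameter. The legs rest on z = 0, each leg's axis is inset half a diameter from the nearest pair of seat edges (so the leg's bounding box is flush with the corner).

B is an open bookshelf. Two side panels, each 23 mm thick, 324 mm deep and 701 mm tall, stand 1052 mm apart (outside-to-outside). Between them sit 3 shelves, each 31 mm thick and 324 mm deep, spanning the full gap between the sides. The bottom shelf rests on the floor (its underside at z = 0) and the clear gap between one shelf's top and the next shelf's underside is 263 mm.

The bookshelf is on the floor beside the stool on its −y side.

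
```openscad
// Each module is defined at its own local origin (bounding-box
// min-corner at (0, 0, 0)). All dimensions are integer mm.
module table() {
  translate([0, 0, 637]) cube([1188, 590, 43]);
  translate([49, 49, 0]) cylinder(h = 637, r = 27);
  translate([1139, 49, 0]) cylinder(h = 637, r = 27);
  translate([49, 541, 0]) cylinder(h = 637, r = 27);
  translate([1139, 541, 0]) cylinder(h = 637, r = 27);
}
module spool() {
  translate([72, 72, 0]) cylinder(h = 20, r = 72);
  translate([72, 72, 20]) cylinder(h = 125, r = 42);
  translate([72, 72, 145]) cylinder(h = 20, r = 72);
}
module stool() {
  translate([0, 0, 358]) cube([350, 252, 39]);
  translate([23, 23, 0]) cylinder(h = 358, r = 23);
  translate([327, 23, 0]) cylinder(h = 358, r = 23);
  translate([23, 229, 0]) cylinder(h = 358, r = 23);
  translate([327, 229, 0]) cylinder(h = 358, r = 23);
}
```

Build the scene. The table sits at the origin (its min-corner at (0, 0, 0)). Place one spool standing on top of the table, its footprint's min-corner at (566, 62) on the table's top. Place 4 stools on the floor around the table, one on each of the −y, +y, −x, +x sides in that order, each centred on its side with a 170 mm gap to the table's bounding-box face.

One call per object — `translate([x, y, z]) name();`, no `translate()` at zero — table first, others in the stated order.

table();
translate([566, 62, 680]) spool();
translate([419, -422, 0]) stool();
translate([419, 760, 0]) stool();
translate([-520, 169, 0]) stool();
translate([1358, 169, 0]) stool();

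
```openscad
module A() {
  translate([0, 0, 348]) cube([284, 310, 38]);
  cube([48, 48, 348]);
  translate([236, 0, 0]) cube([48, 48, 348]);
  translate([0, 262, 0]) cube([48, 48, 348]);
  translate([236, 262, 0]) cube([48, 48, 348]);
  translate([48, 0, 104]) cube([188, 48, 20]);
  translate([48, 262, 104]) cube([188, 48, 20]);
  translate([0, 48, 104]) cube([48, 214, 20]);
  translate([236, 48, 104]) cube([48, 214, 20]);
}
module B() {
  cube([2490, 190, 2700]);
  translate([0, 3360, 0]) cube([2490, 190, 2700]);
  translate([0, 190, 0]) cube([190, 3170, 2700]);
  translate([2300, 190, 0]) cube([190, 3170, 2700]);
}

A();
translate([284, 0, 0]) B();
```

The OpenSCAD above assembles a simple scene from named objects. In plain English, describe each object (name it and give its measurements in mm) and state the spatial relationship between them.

A is a simple wooden stool: a rectangular seat 284 mm (x) by 310 mm (y), 38 mm thick, top face at z = 386 mm, on four square legs, each 48×48 mm in cross-section. The legs rest on z = 0, each flush with a corner of the seat. Four stretchers, 48 mm wide and 20 mm tall, connect adjacent legs with their undersides at z = 104 mm, each running between the inner faces of the legs it joins and aligned with the legs' outer faces on the other axis.

B is the wall frame of a small rectangular building: four walls, each 2700 mm tall and 190 mm thick, enclosing a footprint 2490 mm (x) by 3550 mm (y) outside-to-outside, with no floor or roof. The front and back walls (the −y and +y sides) span the full width; the two side walls fit between them.

The house frame is against the stool's +x side, with their −y faces flush.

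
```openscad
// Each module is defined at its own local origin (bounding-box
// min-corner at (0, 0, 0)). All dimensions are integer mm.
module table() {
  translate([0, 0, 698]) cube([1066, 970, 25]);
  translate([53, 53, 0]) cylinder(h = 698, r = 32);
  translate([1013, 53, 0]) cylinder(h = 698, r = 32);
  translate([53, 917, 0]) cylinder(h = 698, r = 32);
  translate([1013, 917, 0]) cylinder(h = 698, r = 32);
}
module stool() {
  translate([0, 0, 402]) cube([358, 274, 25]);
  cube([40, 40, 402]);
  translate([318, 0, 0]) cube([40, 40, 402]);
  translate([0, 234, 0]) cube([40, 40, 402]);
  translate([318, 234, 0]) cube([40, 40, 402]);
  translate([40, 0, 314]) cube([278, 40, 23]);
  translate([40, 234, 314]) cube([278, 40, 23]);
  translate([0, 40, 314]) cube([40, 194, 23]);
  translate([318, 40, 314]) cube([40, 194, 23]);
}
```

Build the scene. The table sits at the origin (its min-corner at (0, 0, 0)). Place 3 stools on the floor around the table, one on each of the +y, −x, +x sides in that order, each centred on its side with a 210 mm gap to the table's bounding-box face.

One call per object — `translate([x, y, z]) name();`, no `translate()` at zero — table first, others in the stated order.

table();
translate([354, 1180, 0]) stool();
translate([-568, 348, 0]) stool();
translate([1276, 348, 0]) stool();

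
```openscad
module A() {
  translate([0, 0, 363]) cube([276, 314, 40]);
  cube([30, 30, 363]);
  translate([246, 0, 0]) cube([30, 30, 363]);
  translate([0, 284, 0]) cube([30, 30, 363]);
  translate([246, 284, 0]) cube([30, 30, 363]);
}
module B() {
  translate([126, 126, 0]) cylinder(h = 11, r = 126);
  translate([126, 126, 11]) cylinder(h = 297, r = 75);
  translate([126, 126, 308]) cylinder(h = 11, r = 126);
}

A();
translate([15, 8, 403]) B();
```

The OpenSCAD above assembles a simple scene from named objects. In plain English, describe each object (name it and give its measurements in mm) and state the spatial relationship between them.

A is a four-legged stool. The seat is a 276×314×40 mm slab whose top surface is at z = 403 mm; four square legs, each 30×30 mm in cross-section, run from the floor (z = 0) to the underside of the seat, each flush with a corner of the seat.

B is a spool: two coaxial disc flanges of radius 126 mm and thickness 11 mm, joined by a core cylinder of radius 75 mm and height 297 mm. The lower flange rests on z = 0 and the three cylinders share a vertical axis.

The spool is on top of the stool.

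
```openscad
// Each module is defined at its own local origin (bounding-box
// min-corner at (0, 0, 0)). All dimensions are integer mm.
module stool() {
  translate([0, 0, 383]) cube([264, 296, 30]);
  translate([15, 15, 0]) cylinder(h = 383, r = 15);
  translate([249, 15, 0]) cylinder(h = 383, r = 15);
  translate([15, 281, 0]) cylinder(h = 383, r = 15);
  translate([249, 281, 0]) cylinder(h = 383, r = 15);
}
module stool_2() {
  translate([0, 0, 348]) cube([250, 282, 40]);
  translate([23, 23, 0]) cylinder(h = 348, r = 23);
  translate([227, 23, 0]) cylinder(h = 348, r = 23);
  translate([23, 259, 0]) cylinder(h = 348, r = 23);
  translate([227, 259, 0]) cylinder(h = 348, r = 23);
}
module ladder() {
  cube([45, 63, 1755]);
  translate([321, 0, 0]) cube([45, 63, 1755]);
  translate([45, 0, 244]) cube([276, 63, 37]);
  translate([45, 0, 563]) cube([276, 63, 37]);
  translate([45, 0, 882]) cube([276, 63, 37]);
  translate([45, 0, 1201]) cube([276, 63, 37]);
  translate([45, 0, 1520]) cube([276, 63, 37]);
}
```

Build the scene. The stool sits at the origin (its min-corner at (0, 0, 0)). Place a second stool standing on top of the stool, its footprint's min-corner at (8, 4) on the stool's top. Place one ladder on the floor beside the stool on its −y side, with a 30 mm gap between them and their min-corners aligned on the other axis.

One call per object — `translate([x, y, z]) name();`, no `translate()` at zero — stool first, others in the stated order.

stool();
translate([8, 4, 413]) stool_2();
translate([0, -93, 0]) ladder();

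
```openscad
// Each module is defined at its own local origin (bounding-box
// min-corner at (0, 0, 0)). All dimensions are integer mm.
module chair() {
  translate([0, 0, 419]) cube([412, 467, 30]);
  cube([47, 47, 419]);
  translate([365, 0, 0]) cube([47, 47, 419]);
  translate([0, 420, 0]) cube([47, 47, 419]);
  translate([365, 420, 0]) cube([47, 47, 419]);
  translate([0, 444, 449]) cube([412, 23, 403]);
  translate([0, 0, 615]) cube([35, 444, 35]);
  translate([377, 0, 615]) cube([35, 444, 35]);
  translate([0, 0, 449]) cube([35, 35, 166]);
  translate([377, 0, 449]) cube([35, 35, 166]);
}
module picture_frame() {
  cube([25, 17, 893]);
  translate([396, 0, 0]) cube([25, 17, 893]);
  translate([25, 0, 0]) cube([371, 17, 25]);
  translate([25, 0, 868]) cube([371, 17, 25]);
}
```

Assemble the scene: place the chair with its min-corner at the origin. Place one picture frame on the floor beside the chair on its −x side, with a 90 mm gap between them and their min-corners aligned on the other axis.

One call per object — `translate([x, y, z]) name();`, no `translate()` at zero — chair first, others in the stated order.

chair();
translate([-511, 0, 0]) picture_frame();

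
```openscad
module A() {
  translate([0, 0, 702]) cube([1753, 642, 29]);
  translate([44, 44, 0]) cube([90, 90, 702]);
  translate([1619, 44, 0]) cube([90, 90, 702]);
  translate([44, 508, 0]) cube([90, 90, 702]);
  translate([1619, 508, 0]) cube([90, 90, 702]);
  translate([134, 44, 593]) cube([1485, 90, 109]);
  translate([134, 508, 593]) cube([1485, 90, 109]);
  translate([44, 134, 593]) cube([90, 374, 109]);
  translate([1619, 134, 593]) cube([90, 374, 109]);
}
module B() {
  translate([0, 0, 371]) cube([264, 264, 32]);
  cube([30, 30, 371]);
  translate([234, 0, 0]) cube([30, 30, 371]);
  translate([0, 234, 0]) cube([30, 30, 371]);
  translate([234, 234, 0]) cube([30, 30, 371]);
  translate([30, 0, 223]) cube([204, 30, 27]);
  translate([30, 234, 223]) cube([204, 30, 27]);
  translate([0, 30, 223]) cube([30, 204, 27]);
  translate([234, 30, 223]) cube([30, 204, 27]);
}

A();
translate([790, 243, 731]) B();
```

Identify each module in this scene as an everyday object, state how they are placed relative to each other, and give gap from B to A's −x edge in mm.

A is a table. B is a stool. The stool is on top of the table. The gap from the stool to the table's −x edge is 790 mm.

The stool's min-x is at 790; the table's min-x is 0; gap = 790 mm.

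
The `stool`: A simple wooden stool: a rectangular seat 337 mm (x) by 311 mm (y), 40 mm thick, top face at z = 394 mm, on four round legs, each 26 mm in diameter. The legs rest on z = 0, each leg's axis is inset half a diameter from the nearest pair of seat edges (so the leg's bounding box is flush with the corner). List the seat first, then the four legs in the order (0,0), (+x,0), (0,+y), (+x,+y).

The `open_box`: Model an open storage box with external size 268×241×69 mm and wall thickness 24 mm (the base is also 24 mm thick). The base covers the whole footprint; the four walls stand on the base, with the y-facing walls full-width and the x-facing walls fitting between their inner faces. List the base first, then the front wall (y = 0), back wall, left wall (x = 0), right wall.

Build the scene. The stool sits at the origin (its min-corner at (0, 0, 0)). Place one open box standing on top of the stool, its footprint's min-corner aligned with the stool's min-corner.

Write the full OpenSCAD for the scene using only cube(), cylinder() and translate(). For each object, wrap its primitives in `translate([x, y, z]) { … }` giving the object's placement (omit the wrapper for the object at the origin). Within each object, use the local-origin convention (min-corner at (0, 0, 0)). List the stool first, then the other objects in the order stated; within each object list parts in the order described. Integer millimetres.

translate([0, 0, 354]) cube([337, 311, 40]);
translate([13, 13, 0]) cylinder(h = 354, r = 13);
translate([324, 13, 0]) cylinder(h = 354, r = 13);
translate([13, 298, 0]) cylinder(h = 354, r = 13);
translate([324, 298, 0]) cylinder(h = 354, r = 13);
translate([0, 0, 394]) {
  cube([268, 241, 24]);
  translate([0, 0, 24]) cube([268, 24, 45]);
  translate([0, 217, 24]) cube([268, 24, 45]);
  translate([0, 24, 24]) cube([24, 193, 45]);
  translate([244, 24, 24]) cube([24, 193, 45]);
}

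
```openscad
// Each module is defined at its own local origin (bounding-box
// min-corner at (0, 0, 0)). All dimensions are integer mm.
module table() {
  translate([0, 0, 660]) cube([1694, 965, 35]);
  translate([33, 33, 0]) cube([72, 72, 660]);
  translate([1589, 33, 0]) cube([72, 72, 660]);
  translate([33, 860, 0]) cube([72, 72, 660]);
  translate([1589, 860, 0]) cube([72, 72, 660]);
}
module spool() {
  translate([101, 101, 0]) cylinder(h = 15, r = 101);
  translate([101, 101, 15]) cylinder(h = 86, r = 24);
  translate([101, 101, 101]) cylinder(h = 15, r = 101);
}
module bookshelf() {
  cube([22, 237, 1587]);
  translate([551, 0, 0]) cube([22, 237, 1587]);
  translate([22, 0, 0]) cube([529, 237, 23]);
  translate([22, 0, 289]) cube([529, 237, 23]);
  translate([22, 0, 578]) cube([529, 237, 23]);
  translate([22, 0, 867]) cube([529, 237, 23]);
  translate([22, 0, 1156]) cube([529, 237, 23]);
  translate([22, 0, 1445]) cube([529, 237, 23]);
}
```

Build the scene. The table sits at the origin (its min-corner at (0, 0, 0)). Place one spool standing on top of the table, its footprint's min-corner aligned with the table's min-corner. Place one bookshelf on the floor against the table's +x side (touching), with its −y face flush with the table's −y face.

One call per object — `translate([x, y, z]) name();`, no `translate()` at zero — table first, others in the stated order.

table();
translate([0, 0, 695]) spool();
translate([1694, 0, 0]) bookshelf();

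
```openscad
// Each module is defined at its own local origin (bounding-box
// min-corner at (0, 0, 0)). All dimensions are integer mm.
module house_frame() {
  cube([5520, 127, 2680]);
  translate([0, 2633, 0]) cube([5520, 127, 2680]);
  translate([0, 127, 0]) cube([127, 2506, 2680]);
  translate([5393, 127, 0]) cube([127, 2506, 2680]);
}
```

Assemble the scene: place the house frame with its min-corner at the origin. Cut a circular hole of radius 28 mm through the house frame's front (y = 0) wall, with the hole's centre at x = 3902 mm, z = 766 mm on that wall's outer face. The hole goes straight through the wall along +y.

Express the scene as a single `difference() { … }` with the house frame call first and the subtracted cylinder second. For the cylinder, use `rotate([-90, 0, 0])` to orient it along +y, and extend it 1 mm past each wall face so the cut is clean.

difference() {
  house_frame();
  translate([3902, -1, 766]) rotate([-90, 0, 0]) cylinder(h = 129, r = 28);
}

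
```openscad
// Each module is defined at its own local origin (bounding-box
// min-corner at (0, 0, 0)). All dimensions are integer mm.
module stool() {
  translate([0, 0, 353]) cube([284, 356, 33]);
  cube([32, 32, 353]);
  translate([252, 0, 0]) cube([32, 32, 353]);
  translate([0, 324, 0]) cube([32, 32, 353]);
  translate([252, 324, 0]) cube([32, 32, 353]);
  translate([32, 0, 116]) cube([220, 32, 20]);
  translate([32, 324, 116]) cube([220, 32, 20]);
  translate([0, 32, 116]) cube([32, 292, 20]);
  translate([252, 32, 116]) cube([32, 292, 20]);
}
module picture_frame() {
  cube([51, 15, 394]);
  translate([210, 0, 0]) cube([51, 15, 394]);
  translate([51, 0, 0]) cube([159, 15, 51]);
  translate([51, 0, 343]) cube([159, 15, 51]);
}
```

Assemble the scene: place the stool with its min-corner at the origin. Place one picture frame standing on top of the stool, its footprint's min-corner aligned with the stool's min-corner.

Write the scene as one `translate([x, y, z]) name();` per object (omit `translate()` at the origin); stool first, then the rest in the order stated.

stool();
translate([0, 0, 386]) picture_frame();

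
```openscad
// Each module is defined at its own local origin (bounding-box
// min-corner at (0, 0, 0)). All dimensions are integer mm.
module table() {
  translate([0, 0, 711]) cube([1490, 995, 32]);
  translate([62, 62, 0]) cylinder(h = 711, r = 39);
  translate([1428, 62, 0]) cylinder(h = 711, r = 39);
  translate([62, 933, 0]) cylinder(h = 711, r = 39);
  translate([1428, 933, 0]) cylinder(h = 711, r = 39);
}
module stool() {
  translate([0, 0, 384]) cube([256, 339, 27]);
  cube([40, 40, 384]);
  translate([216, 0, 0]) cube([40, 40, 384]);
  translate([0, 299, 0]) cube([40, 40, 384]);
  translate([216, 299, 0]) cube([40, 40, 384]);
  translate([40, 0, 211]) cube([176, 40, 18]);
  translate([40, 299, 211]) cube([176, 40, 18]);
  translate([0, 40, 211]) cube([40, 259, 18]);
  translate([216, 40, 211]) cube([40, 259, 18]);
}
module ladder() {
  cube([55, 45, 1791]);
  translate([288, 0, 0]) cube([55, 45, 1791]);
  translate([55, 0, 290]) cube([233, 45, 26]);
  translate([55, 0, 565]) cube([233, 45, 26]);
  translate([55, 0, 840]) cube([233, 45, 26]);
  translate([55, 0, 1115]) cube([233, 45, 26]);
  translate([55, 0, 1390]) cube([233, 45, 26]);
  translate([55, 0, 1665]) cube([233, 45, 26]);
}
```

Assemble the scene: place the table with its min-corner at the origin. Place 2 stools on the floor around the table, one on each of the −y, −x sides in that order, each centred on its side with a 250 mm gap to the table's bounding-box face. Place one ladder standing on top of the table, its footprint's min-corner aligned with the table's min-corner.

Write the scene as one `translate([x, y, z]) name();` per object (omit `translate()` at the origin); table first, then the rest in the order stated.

table();
translate([617, -589, 0]) stool();
translate([-506, 328, 0]) stool();
translate([0, 0, 743]) ladder();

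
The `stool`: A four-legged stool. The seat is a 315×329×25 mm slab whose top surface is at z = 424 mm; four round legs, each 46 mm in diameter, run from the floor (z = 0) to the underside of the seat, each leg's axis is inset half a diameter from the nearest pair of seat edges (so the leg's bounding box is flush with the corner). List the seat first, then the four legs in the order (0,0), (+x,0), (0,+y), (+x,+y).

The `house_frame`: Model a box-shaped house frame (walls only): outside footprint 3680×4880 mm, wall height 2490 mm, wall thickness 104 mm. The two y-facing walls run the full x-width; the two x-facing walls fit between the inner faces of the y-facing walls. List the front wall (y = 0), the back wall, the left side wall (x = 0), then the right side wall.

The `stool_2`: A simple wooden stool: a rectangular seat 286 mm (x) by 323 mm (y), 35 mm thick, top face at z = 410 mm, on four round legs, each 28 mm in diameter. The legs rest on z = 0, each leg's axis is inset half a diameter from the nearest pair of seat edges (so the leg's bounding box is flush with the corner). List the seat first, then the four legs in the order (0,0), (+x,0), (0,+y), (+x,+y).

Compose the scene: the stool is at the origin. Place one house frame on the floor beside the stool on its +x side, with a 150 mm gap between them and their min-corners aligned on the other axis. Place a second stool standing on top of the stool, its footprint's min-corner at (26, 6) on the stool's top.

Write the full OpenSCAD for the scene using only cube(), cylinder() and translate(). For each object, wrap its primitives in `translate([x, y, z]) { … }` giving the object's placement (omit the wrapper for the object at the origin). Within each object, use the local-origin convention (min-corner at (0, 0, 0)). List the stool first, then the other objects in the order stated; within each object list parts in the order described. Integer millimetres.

translate([0, 0, 399]) cube([315, 329, 25]);
translate([23, 23, 0]) cylinder(h = 399, r = 23);
translate([292, 23, 0]) cylinder(h = 399, r = 23);
translate([23, 306, 0]) cylinder(h = 399, r = 23);
translate([292, 306, 0]) cylinder(h = 399, r = 23);
translate([465, 0, 0]) {
  cube([3680, 104, 2490]);
  translate([0, 4776, 0]) cube([3680, 104, 2490]);
  translate([0, 104, 0]) cube([104, 4672, 2490]);
  translate([3576, 104, 0]) cube([104, 4672, 2490]);
}
translate([26, 6, 424]) {
  translate([0, 0, 375]) cube([286, 323, 35]);
  translate([14, 14, 0]) cylinder(h = 375, r = 14);
  translate([272, 14, 0]) cylinder(h = 375, r = 14);
  translate([14, 309, 0]) cylinder(h = 375, r = 14);
  translate([272, 309, 0]) cylinder(h = 375, r = 14);
}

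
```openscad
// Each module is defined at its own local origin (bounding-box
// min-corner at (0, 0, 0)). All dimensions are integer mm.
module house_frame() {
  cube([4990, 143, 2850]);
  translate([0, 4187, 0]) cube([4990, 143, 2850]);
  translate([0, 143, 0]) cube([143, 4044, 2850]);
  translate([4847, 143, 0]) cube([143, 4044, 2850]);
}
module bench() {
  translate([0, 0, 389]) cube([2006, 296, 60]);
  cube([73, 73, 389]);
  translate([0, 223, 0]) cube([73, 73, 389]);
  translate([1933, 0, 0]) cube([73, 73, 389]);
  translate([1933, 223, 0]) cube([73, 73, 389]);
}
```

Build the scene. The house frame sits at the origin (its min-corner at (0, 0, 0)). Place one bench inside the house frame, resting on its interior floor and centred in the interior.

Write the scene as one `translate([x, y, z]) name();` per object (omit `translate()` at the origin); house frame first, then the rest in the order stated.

house_frame();
translate([1492, 2017, 0]) bench();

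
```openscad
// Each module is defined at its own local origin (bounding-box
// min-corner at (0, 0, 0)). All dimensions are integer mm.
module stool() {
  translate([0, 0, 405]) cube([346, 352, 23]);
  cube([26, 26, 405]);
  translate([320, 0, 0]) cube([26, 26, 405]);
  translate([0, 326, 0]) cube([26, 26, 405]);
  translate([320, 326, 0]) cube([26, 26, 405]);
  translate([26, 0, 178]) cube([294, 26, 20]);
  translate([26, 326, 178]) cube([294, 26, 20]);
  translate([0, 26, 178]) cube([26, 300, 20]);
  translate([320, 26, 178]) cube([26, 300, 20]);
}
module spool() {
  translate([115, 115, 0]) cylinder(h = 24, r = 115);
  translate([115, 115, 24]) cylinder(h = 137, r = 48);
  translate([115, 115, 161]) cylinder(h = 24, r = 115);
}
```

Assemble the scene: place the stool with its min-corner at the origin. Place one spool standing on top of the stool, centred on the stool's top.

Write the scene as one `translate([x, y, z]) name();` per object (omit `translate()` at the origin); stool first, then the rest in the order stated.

stool();
translate([58, 61, 428]) spool();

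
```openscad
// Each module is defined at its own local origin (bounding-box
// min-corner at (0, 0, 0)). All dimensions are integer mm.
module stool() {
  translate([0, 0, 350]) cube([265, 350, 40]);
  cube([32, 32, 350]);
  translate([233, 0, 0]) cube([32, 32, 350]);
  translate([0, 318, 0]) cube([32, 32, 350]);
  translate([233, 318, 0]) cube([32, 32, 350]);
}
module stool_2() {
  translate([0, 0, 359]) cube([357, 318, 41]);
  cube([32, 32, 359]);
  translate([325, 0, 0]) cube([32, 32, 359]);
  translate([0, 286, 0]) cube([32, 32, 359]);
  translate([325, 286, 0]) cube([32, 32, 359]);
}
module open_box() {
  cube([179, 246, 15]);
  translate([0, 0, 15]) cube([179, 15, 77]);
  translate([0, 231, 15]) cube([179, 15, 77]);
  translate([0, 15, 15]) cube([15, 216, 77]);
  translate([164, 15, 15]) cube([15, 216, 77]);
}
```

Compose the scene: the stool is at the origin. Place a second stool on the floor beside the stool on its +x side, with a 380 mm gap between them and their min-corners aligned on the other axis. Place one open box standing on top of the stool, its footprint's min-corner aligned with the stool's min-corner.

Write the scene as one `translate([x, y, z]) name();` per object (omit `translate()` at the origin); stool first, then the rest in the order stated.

stool();
translate([645, 0, 0]) stool_2();
translate([0, 0, 390]) open_box();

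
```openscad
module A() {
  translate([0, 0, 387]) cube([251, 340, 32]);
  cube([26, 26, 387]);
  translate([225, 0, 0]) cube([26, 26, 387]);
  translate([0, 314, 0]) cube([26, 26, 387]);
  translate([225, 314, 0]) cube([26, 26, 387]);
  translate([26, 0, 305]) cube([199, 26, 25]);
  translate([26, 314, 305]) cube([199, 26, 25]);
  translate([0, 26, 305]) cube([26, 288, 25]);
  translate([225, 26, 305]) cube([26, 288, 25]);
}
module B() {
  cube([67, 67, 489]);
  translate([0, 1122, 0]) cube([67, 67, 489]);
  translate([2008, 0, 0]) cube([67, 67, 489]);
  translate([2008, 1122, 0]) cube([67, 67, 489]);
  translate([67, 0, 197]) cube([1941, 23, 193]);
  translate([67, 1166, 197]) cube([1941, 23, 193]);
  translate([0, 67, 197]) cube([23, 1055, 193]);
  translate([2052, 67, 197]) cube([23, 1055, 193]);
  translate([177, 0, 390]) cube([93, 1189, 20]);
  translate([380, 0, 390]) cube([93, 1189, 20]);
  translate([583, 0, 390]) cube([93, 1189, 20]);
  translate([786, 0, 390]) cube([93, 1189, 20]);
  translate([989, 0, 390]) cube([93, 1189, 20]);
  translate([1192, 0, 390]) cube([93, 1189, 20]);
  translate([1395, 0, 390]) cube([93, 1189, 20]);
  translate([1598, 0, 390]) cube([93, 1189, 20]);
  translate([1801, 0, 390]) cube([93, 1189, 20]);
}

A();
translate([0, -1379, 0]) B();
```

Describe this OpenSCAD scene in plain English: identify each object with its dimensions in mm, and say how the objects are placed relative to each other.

A is a simple wooden stool: a rectangular seat 251 mm (x) by 340 mm (y), 32 mm thick, top face at z = 419 mm, on four square legs, each 26×26 mm in cross-section. The legs rest on z = 0, each flush with a corner of the seat. Four stretchers, 26 mm wide and 25 mm tall, connect adjacent legs with their undersides at z = 305 mm, each running between the inner faces of the legs it joins and aligned with the legs' outer faces on the other axis.

B is a bed frame 2075 mm long (x) by 1189 mm wide (y). Four 67×67 mm corner posts, 489 mm tall, at the corners of the footprint. Four rails of 23 mm thickness and 193 mm height run between adjacent posts with their undersides at z = 197 mm, their outer faces flush with the outside of the frame (the two x-running rails run between the posts' inner faces; the two y-running rails run between the posts' inner faces). 9 slats, each 93 mm wide (x) and 20 mm thick, lie across the top of the two x-running rails, running the full 1189 mm width of the frame in y; the slats are evenly spaced along x between the inner faces of the end posts with equal gaps (rounded down to the nearest mm) at the −x end and between each pair — any rounding remainder accumulates at the +x end.

The bed frame is on the floor beside the stool on its −y side.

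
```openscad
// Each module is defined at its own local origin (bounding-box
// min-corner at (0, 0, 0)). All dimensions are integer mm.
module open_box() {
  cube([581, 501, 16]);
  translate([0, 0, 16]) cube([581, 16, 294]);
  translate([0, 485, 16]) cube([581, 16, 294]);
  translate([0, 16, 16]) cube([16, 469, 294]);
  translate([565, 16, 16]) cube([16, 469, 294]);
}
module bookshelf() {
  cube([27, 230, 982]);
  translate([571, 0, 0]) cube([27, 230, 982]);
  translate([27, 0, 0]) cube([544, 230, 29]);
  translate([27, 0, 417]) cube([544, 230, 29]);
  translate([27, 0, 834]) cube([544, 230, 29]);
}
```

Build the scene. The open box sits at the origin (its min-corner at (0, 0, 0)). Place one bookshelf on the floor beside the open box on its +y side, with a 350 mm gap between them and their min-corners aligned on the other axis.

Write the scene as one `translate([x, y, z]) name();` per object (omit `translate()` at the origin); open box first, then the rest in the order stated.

open_box();
translate([0, 851, 0]) bookshelf();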